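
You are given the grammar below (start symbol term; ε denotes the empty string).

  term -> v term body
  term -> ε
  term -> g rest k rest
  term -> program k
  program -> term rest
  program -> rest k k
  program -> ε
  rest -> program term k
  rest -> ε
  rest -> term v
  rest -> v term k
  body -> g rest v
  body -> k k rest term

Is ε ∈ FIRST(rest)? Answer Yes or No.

rest has an ε-production, so rest ⇒ ε.

Yes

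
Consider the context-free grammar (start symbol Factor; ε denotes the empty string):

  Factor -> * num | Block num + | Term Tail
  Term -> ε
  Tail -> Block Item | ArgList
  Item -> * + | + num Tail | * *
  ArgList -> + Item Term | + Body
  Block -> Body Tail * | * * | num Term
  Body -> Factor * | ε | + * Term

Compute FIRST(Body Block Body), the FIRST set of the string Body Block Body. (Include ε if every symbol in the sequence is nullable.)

{ *, +, num }

Add FIRST(Body)\{ε} = { *, +, num }; Body is nullable, continue.
Add FIRST(Block) = { *, +, num }; Block is not nullable, stop.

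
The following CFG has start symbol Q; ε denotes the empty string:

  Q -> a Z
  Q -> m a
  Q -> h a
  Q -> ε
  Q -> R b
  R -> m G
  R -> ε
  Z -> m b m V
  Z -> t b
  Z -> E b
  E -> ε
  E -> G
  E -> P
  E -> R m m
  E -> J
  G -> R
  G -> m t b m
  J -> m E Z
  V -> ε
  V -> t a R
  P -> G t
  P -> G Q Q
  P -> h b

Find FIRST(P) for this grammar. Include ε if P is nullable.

From P -> G t: G nullable, take FIRST(G) ∪ {t} = { m, t }.
From P -> G Q Q: G, Q, Q nullable, take FIRST(G) ∪ FIRST(Q) ∪ FIRST(Q) = { a, b, h, m }; also ε since the whole RHS is nullable.
P -> h b contributes {h}.
Union: FIRST(P) = { a, b, h, m, t, ε }.

{ a, b, h, m, t, ε }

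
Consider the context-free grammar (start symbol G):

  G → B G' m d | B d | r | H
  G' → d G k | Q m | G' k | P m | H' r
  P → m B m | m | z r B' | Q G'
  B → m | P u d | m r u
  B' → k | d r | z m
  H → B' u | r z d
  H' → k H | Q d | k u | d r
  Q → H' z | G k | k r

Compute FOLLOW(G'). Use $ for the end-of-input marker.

{ k, m, u }

In G → B G' m d: add FIRST(m d) = { m }.
In G' → G' k: add FIRST(k) = { k }.
In P → Q G': G' is at the end, add FOLLOW(P) = { m, u }.
Union: FOLLOW(G') = { k, m, u }.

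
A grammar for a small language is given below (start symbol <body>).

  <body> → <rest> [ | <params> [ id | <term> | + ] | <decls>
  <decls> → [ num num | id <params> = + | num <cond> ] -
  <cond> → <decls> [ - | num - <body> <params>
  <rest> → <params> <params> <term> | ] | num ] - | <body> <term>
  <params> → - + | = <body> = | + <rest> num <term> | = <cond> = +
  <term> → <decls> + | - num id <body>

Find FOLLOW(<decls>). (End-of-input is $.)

In <body> → <decls>: <decls> is at the end, add FOLLOW(<body>) = { $, +, -, =, [, ], id, num }.
In <cond> → <decls> [ -: add FIRST([ -) = { [ }.
In <term> → <decls> +: add FIRST(+) = { + }.
Union: FOLLOW(<decls>) = { $, +, -, =, [, ], id, num }.

{ $, +, -, =, [, ], id, num }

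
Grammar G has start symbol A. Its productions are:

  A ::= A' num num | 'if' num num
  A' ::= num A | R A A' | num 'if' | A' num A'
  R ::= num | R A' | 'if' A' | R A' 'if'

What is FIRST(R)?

R ::= num contributes {num}.
From R ::= R A': add FIRST(R) = { 'if', num }.
R ::= 'if' A' contributes {'if'}.
From R ::= R A' 'if': add FIRST(R) = { 'if', num }.
Union: FIRST(R) = { 'if', num }.

{ 'if', num }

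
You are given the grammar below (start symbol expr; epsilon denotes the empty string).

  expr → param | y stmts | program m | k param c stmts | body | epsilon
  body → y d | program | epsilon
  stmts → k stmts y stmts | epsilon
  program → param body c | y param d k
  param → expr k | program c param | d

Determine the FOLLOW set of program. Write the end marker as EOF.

In expr → program m: add FIRST(m) = { m }.
In body → program: program is at the end, add FOLLOW(body) = { EOF, c, k }.
In param → program c param: add FIRST(c param) = { c }.
Union: FOLLOW(program) = { EOF, c, k, m }.

{ EOF, c, k, m }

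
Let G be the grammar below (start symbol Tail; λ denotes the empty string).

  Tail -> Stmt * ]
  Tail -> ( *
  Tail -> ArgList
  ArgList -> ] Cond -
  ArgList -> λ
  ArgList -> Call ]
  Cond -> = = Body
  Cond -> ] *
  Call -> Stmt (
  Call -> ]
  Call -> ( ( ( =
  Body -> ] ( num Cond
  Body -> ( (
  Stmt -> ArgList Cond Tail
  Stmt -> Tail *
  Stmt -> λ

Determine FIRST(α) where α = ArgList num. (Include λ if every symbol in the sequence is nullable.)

Add FIRST(ArgList)\{λ} = { (, *, =, ] }; ArgList is nullable, continue.
num is a terminal; add {num} and stop.

{ (, *, =, ], num }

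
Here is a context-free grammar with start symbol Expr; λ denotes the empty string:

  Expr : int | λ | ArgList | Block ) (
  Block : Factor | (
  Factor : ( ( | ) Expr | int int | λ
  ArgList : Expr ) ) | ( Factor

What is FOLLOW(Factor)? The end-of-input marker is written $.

{ $, ) }

In Block : Factor: Factor is at the end, add FOLLOW(Block) = { ) }.
In ArgList : ( Factor: Factor is at the end, add FOLLOW(ArgList) = { $, ) }.
Union: FOLLOW(Factor) = { $, ) }.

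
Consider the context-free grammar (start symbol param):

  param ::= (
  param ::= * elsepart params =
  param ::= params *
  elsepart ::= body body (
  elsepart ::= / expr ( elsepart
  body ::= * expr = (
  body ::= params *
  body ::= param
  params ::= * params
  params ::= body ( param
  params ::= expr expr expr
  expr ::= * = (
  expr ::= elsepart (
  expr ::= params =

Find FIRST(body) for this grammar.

{ (, *, / }

body ::= * expr = ( contributes {*}.
From body ::= params *: add FIRST(params) = { (, *, / }.
From body ::= param: add FIRST(param) = { (, *, / }.
Union: FIRST(body) = { (, *, / }.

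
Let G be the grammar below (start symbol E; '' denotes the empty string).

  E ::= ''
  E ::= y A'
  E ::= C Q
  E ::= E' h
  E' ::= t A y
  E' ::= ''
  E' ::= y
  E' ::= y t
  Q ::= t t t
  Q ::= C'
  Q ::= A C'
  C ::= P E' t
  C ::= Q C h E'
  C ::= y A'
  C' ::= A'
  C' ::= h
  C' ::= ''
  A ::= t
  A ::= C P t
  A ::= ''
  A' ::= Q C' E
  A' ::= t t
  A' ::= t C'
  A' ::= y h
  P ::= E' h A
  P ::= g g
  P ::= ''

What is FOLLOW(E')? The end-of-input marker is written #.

In E ::= E' h: add FIRST(h) = { h }.
In C ::= P E' t: add FIRST(t) = { t }.
In C ::= Q C h E': E' is at the end, add FOLLOW(C) = { #, g, h, t, y }.
In P ::= E' h A: add FIRST(h A) = { h }.
Union: FOLLOW(E') = { #, g, h, t, y }.

{ #, g, h, t, y }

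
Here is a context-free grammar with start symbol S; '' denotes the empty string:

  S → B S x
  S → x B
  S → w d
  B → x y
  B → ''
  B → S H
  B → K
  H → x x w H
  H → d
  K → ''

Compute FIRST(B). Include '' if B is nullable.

{ w, x, '' }

B → x y contributes {x}.
B → '' contributes ''.
From B → S H: add FIRST(S) = { w, x }.
From B → K: add FIRST(K) = { '' } (including '' since K is nullable).
Union: FIRST(B) = { w, x, '' }.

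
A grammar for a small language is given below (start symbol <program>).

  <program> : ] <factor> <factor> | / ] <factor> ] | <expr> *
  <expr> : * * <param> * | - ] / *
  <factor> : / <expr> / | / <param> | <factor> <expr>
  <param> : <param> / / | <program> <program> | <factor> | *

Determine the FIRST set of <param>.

{ *, -, /, ] }

From <param> : <param> / /: add FIRST(<param>) = { *, -, /, ] }.
From <param> : <program> <program>: add FIRST(<program>) = { *, -, /, ] }.
From <param> : <factor>: add FIRST(<factor>) = { / }.
<param> : * contributes {*}.
Union: FIRST(<param>) = { *, -, /, ] }.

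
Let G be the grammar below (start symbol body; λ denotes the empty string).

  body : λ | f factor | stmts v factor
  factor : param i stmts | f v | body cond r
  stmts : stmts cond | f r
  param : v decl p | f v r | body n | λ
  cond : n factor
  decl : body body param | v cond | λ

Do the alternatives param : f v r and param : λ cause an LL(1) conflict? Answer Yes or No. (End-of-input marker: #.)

No

FIRST(f v r) = { f } and FIRST(λ) = { λ }.
The second is nullable but FOLLOW(param) = { i, p } is disjoint from FIRST of the first.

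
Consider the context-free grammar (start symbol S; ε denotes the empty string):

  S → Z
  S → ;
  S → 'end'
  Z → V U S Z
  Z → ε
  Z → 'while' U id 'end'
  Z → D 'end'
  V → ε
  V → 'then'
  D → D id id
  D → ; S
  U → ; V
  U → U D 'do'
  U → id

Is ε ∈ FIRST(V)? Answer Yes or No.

Yes

V has an ε-production, so V ⇒ ε.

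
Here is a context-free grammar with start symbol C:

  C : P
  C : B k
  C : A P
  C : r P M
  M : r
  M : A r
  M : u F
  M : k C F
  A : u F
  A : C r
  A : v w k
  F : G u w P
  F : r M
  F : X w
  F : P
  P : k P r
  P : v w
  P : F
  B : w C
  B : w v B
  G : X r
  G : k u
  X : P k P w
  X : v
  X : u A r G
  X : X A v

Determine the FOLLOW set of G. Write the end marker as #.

In F : G u w P: add FIRST(u w P) = { u }.
In X : u A r G: G is at the end, add FOLLOW(X) = { k, r, u, v, w }.
Union: FOLLOW(G) = { k, r, u, v, w }.

{ k, r, u, v, w }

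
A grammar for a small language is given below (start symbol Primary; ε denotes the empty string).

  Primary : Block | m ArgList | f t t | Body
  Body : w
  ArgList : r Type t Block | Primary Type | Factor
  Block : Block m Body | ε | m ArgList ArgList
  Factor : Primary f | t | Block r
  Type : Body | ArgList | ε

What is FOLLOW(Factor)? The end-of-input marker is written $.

In ArgList : Factor: Factor is at the end, add FOLLOW(ArgList) = { $, f, m, r, t, w }.
Union: FOLLOW(Factor) = { $, f, m, r, t, w }.

{ $, f, m, r, t, w }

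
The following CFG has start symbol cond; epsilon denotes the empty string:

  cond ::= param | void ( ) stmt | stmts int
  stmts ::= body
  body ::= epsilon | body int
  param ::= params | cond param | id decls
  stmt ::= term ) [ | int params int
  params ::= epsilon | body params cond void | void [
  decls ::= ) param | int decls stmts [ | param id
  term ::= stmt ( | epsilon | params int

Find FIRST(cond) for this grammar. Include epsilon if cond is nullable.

{ id, int, void, epsilon }

From cond ::= param: add FIRST(param) = { id, int, void, epsilon } (including epsilon since param is nullable).
cond ::= void ( ) stmt contributes {void}.
From cond ::= stmts int: stmts nullable, take FIRST(stmts) ∪ {int} = { int }.
Union: FIRST(cond) = { id, int, void, epsilon }.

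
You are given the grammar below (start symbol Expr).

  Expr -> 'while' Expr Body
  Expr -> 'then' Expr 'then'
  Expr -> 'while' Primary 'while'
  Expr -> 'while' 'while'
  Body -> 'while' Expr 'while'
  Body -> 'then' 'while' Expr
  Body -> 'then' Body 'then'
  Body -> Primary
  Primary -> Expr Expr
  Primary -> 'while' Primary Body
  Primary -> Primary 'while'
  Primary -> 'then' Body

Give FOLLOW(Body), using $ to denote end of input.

{ $, 'then', 'while' }

In Expr -> 'while' Expr Body: Body is at the end, add FOLLOW(Expr) = { $, 'then', 'while' }.
In Body -> 'then' Body 'then': add FIRST('then') = { 'then' }.
In Primary -> 'while' Primary Body: Body is at the end, add FOLLOW(Primary) = { $, 'then', 'while' }.
In Primary -> 'then' Body: Body is at the end, add FOLLOW(Primary) = { $, 'then', 'while' }.
Union: FOLLOW(Body) = { $, 'then', 'while' }.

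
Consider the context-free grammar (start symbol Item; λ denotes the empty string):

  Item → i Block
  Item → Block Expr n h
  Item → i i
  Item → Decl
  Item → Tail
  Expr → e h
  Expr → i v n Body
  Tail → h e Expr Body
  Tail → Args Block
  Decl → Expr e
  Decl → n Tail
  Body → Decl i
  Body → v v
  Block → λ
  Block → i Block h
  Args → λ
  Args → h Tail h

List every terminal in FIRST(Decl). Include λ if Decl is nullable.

{ e, i, n }

From Decl → Expr e: add FIRST(Expr) = { e, i }.
Decl → n Tail contributes {n}.
Union: FIRST(Decl) = { e, i, n }.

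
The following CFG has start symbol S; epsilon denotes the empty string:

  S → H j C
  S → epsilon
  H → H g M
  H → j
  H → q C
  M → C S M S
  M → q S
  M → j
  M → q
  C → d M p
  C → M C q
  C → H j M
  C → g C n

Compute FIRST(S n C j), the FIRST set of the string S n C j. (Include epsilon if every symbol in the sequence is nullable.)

Add FIRST(S)\{epsilon} = { j, q }; S is nullable, continue.
n is a terminal; add {n} and stop.

{ j, n, q }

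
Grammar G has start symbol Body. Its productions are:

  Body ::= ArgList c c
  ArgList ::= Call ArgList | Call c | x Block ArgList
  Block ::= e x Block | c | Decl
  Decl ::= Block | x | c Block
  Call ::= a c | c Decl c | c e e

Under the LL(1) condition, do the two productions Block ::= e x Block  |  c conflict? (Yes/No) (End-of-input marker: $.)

FIRST(e x Block) = { e } and FIRST(c) = { c }.
The FIRST sets are disjoint and neither alternative is nullable — no conflict.

No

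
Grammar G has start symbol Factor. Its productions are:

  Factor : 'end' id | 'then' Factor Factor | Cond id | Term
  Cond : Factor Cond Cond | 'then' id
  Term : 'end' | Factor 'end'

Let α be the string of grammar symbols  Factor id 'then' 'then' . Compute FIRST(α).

Add FIRST(Factor) = { 'end', 'then' }; Factor is not nullable, stop.

{ 'end', 'then' }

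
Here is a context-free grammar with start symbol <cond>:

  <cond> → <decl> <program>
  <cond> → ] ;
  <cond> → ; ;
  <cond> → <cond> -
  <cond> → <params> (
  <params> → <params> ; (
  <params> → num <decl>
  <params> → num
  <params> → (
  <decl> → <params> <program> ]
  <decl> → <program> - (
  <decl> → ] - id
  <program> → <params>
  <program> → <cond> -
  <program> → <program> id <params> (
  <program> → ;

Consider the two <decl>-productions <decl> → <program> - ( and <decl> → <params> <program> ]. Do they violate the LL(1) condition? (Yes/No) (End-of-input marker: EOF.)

FIRST(<program> - () = { (, ;, ], num } and FIRST(<params> <program> ]) = { (, num }.
Both contain (, so the two alternatives are not disjoint — LL(1) conflict.

Yes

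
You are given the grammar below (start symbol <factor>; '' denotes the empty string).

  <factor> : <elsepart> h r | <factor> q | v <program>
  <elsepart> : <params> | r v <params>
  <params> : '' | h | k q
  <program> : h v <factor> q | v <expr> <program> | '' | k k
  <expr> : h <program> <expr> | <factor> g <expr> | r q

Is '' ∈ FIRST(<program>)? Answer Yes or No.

Yes

<program> has an ''-production, so <program> ⇒ ''.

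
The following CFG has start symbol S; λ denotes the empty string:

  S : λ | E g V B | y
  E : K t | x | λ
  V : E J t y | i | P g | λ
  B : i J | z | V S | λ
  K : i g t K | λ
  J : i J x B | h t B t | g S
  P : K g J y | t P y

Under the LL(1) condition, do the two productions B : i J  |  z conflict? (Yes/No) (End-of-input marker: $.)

No

FIRST(i J) = { i } and FIRST(z) = { z }.
The FIRST sets are disjoint and neither alternative is nullable — no conflict.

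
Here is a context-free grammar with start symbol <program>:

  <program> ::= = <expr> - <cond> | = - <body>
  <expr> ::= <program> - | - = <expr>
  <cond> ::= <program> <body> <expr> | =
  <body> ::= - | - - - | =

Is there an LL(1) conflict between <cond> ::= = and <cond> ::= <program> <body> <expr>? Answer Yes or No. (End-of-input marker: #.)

FIRST(=) = { = } and FIRST(<program> <body> <expr>) = { = }.
Both contain =, so the two alternatives are not disjoint — LL(1) conflict.

Yes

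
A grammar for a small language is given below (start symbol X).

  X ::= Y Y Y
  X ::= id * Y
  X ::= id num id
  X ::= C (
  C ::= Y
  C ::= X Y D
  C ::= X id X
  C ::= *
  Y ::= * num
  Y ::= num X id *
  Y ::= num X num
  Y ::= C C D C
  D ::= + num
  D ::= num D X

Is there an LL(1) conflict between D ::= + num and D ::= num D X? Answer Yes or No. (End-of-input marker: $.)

FIRST(+ num) = { + } and FIRST(num D X) = { num }.
The FIRST sets are disjoint and neither alternative is nullable — no conflict.

No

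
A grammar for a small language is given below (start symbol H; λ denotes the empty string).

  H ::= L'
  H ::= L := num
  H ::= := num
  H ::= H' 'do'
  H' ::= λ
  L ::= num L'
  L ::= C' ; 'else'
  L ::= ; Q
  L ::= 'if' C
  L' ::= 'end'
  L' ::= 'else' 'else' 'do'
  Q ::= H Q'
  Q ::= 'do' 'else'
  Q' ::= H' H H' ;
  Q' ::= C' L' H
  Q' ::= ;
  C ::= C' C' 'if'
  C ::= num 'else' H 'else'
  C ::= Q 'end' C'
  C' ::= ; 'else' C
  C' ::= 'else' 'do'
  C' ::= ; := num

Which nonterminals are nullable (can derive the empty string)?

Directly nullable (have an λ-production): H'.
No other nonterminal has a production whose RHS symbols are all nullable.

{ H' }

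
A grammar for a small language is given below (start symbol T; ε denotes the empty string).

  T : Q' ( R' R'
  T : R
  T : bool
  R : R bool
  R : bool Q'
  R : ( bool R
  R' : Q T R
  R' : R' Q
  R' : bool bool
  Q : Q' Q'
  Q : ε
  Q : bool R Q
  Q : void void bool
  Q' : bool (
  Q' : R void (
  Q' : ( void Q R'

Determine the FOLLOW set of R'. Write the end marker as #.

{ #, (, bool, void }

In T : Q' ( R' R': add FIRST(R') = { (, bool, void }.
In T : Q' ( R' R': R' is at the end, add FOLLOW(T) = { #, (, bool }.
In R' : R' Q: add FIRST(Q)\{ε} = { (, bool, void }.
  Since Q is nullable, also add FOLLOW(R') = { #, (, bool, void }.
In Q' : ( void Q R': R' is at the end, add FOLLOW(Q') = { #, (, bool, void }.
Union: FOLLOW(R') = { #, (, bool, void }.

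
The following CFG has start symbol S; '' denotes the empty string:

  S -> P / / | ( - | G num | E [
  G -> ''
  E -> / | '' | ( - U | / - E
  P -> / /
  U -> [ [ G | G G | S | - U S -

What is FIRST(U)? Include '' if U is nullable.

{ (, -, /, [, num, '' }

U -> [ [ G contributes {[}.
From U -> G G: G, G nullable, take FIRST(G) ∪ FIRST(G) = {  }; also '' since the whole RHS is nullable.
From U -> S: add FIRST(S) = { (, /, [, num }.
U -> - U S - contributes {-}.
Union: FIRST(U) = { (, -, /, [, num, '' }.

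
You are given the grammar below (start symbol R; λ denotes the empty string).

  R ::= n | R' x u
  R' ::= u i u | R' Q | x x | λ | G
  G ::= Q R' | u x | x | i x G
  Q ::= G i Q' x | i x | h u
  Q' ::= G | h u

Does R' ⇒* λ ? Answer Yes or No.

R' has an λ-production, so R' ⇒ λ.

Yes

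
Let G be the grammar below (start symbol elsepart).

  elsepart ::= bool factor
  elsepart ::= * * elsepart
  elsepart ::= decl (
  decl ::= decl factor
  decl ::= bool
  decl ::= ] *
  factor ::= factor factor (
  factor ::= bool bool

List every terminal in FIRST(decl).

From decl ::= decl factor: add FIRST(decl) = { ], bool }.
decl ::= bool contributes {bool}.
decl ::= ] * contributes {]}.
Union: FIRST(decl) = { ], bool }.

{ ], bool }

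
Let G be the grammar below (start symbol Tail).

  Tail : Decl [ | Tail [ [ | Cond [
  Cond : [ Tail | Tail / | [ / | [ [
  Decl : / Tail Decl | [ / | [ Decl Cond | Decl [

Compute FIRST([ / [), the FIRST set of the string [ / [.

{ [ }

[ is a terminal; add {[} and stop.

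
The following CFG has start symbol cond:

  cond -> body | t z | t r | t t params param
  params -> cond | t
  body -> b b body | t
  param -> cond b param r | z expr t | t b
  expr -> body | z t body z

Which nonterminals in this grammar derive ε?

{ } (none)

No nonterminal has an empty production or an RHS whose symbols are all nullable.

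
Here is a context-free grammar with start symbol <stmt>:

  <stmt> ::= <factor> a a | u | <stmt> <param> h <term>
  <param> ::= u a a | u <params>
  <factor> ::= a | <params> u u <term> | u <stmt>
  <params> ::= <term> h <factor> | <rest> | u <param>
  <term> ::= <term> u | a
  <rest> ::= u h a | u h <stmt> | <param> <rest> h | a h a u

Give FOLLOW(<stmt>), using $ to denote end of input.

{ $, a, h, u }

<stmt> is the start symbol, so $ ∈ FOLLOW(<stmt>).
In <stmt> ::= <stmt> <param> h <term>: add FIRST(<param> h <term>) = { u }.
In <factor> ::= u <stmt>: <stmt> is at the end, add FOLLOW(<factor>) = { a, h, u }.
In <rest> ::= u h <stmt>: <stmt> is at the end, add FOLLOW(<rest>) = { a, h, u }.
Union: FOLLOW(<stmt>) = { $, a, h, u }.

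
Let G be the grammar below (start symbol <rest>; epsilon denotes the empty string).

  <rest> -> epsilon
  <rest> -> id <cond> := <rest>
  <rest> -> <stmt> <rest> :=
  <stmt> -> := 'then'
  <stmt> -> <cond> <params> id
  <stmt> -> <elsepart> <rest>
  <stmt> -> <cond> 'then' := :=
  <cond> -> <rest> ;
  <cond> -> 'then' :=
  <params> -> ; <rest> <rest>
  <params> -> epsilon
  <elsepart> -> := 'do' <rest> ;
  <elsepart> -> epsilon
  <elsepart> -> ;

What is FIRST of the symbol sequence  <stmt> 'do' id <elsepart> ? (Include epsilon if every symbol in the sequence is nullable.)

Add FIRST(<stmt>)\{epsilon} = { 'then', :=, ;, id }; <stmt> is nullable, continue.
'do' is a terminal; add {'do'} and stop.

{ 'do', 'then', :=, ;, id }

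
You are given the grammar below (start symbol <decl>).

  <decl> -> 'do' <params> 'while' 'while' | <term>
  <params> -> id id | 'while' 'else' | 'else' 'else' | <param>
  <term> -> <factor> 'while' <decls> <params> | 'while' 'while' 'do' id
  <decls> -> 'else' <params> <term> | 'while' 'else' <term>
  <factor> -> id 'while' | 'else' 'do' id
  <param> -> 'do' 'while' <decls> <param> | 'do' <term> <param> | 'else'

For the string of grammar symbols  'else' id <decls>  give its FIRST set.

{ 'else' }

'else' is a terminal; add {'else'} and stop.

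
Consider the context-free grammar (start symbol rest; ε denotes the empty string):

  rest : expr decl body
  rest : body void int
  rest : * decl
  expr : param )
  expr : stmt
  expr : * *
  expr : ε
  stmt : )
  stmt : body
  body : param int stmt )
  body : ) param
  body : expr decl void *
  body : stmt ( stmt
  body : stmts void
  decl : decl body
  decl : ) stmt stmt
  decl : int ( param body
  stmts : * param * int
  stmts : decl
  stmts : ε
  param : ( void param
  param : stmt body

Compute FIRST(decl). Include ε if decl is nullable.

{ ), int }

From decl : decl body: add FIRST(decl) = { ), int }.
decl : ) stmt stmt contributes {)}.
decl : int ( param body contributes {int}.
Union: FIRST(decl) = { ), int }.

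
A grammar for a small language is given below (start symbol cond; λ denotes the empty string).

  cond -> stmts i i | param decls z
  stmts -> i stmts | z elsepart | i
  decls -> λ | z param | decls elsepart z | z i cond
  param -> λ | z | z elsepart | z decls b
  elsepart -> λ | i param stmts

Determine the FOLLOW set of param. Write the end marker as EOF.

{ b, i, z }

In cond -> param decls z: add FIRST(decls z) = { i, z }.
In decls -> z param: param is at the end, add FOLLOW(decls) = { b, i, z }.
In elsepart -> i param stmts: add FIRST(stmts) = { i, z }.
Union: FOLLOW(param) = { b, i, z }.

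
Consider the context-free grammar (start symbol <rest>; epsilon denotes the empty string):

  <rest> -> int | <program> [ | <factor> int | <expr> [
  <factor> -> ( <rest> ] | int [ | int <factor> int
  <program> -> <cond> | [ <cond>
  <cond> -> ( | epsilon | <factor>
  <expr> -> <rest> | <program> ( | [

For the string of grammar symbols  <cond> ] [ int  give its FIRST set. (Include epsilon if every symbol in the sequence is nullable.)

{ (, ], int }

Add FIRST(<cond>)\{epsilon} = { (, int }; <cond> is nullable, continue.
] is a terminal; add {]} and stop.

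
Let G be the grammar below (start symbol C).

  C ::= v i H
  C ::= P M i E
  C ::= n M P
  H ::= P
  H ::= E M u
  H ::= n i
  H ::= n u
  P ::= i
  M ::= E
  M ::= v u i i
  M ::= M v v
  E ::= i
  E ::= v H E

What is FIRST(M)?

{ i, v }

From M ::= E: add FIRST(E) = { i, v }.
M ::= v u i i contributes {v}.
From M ::= M v v: add FIRST(M) = { i, v }.
Union: FIRST(M) = { i, v }.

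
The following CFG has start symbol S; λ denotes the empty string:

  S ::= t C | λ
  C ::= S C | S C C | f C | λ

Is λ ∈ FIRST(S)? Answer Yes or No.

Yes

S has an λ-production, so S ⇒ λ.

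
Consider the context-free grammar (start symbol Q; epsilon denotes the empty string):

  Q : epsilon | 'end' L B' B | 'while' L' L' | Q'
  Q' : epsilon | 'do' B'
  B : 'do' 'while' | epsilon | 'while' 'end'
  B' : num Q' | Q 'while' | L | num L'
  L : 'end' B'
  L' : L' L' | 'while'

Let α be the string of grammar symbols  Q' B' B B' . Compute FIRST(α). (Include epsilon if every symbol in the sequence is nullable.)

{ 'do', 'end', 'while', num }

Add FIRST(Q')\{epsilon} = { 'do' }; Q' is nullable, continue.
Add FIRST(B') = { 'do', 'end', 'while', num }; B' is not nullable, stop.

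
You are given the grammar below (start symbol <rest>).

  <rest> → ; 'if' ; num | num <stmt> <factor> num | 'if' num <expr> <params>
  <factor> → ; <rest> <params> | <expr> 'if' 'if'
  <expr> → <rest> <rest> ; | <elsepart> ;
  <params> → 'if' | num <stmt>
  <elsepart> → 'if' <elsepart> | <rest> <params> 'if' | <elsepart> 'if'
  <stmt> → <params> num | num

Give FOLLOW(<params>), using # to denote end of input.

In <rest> → 'if' num <expr> <params>: <params> is at the end, add FOLLOW(<rest>) = { #, 'if', ;, num }.
In <factor> → ; <rest> <params>: <params> is at the end, add FOLLOW(<factor>) = { num }.
In <elsepart> → <rest> <params> 'if': add FIRST('if') = { 'if' }.
In <stmt> → <params> num: add FIRST(num) = { num }.
Union: FOLLOW(<params>) = { #, 'if', ;, num }.

{ #, 'if', ;, num }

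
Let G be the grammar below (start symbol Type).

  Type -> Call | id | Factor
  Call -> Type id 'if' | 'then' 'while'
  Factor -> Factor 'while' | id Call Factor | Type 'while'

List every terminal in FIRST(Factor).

{ 'then', id }

From Factor -> Factor 'while': add FIRST(Factor) = { 'then', id }.
Factor -> id Call Factor contributes {id}.
From Factor -> Type 'while': add FIRST(Type) = { 'then', id }.
Union: FIRST(Factor) = { 'then', id }.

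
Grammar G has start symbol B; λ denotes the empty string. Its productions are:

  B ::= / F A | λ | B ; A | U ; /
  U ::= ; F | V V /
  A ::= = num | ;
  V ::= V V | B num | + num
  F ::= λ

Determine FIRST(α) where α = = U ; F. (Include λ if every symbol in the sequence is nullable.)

= is a terminal; add {=} and stop.

{ = }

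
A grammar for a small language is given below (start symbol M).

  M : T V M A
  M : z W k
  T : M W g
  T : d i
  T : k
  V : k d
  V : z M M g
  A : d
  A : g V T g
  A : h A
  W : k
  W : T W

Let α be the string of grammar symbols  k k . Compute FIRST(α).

{ k }

k is a terminal; add {k} and stop.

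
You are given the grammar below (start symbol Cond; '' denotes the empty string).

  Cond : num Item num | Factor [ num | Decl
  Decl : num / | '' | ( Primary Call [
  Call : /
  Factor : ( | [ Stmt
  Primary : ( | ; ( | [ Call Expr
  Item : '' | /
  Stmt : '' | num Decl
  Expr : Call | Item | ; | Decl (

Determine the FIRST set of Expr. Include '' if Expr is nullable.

From Expr : Call: add FIRST(Call) = { / }.
From Expr : Item: add FIRST(Item) = { /, '' } (including '' since Item is nullable).
Expr : ; contributes {;}.
From Expr : Decl (: Decl nullable, take FIRST(Decl) ∪ {(} = { (, num }.
Union: FIRST(Expr) = { (, /, ;, num, '' }.

{ (, /, ;, num, '' }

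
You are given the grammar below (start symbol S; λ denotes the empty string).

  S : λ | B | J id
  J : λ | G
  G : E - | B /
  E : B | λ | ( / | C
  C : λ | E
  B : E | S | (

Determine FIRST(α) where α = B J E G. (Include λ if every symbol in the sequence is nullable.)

Add FIRST(B)\{λ} = { (, -, /, id }; B is nullable, continue.
Add FIRST(J)\{λ} = { (, -, /, id }; J is nullable, continue.
Add FIRST(E)\{λ} = { (, -, /, id }; E is nullable, continue.
Add FIRST(G) = { (, -, /, id }; G is not nullable, stop.

{ (, -, /, id }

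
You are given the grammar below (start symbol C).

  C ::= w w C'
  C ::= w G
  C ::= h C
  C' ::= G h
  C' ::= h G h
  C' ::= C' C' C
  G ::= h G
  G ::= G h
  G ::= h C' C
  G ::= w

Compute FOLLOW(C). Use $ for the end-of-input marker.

C is the start symbol, so $ ∈ FOLLOW(C).
In C ::= h C: C is at the end, add FOLLOW(C) = { $, h, w }.
In C' ::= C' C' C: C is at the end, add FOLLOW(C') = { $, h, w }.
In G ::= h C' C: C is at the end, add FOLLOW(G) = { $, h, w }.
Union: FOLLOW(C) = { $, h, w }.

{ $, h, w }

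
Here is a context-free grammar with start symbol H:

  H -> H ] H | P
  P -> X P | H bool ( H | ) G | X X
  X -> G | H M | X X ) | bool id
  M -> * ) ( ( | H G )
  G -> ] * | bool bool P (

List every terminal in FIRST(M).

M -> * ) ( ( contributes {*}.
From M -> H G ): add FIRST(H) = { ), ], bool }.
Union: FIRST(M) = { ), *, ], bool }.

{ ), *, ], bool }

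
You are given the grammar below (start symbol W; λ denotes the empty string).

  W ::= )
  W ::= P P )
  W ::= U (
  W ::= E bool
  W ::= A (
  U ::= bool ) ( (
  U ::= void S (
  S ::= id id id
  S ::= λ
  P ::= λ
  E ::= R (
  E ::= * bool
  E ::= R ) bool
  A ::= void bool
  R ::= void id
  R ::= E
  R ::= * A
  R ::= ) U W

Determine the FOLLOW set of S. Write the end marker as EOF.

In U ::= void S (: add FIRST(() = { ( }.
Union: FOLLOW(S) = { ( }.

{ ( }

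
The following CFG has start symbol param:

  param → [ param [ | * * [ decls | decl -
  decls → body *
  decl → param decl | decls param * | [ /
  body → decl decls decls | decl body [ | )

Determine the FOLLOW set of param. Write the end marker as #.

{ #, ), *, [ }

param is the start symbol, so # ∈ FOLLOW(param).
In param → [ param [: add FIRST([) = { [ }.
In decl → param decl: add FIRST(decl) = { ), *, [ }.
In decl → decls param *: add FIRST(*) = { * }.
Union: FOLLOW(param) = { #, ), *, [ }.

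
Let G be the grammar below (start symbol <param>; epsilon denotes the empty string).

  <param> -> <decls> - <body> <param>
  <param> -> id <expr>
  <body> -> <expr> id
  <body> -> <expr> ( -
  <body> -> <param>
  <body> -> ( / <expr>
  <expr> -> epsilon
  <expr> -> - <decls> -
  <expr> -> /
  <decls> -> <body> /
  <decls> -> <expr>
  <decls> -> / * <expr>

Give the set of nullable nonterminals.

{ <decls>, <expr> }

Directly nullable (have an epsilon-production): <expr>.
<decls> -> <expr> with every symbol nullable, so <decls> is nullable.
No other nonterminal has a production whose RHS symbols are all nullable.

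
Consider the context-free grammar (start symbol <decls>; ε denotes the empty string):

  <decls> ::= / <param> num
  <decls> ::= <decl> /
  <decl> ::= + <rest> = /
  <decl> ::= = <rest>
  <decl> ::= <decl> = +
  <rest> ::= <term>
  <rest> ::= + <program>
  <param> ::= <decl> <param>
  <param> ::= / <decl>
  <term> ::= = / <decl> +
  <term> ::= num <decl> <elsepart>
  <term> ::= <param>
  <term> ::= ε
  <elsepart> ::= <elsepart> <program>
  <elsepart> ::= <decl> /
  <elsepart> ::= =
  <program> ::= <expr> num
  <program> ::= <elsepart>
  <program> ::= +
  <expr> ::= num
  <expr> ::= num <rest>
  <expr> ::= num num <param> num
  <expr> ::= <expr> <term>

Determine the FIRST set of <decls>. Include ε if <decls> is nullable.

{ +, /, = }

<decls> ::= / <param> num contributes {/}.
From <decls> ::= <decl> /: add FIRST(<decl>) = { +, = }.
Union: FIRST(<decls>) = { +, /, = }.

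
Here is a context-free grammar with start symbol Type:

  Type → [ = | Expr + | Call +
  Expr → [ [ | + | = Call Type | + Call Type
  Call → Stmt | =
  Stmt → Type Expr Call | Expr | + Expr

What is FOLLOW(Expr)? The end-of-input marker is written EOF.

{ +, =, [ }

In Type → Expr +: add FIRST(+) = { + }.
In Stmt → Type Expr Call: add FIRST(Call) = { +, =, [ }.
In Stmt → Expr: Expr is at the end, add FOLLOW(Stmt) = { +, =, [ }.
In Stmt → + Expr: Expr is at the end, add FOLLOW(Stmt) = { +, =, [ }.
Union: FOLLOW(Expr) = { +, =, [ }.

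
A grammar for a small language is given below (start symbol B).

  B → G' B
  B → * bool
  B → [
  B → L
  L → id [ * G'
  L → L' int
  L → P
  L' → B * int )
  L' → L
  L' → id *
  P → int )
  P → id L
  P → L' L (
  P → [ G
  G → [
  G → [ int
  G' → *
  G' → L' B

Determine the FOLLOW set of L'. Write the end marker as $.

In L → L' int: add FIRST(int) = { int }.
In P → L' L (: add FIRST(L () = { *, [, id, int }.
In G' → L' B: add FIRST(B) = { *, [, id, int }.
Union: FOLLOW(L') = { *, [, id, int }.

{ *, [, id, int }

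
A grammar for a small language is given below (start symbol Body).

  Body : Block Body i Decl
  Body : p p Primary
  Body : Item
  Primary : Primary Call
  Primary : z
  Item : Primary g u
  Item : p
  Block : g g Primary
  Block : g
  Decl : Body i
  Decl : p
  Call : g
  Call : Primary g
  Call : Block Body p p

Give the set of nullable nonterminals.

{ } (none)

No nonterminal has an empty production or an RHS whose symbols are all nullable.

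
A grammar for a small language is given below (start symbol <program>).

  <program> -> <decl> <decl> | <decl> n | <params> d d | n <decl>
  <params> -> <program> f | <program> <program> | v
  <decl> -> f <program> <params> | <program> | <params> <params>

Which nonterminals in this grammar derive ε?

No nonterminal has an empty production or an RHS whose symbols are all nullable.

{ } (none)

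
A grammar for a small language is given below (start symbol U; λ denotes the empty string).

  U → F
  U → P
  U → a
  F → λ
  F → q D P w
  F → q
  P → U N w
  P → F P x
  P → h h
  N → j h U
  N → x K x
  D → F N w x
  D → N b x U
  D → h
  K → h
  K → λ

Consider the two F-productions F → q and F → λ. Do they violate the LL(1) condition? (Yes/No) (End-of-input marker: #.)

FIRST(q) = { q } and FIRST(λ) = { λ }.
The second alternative is nullable and FOLLOW(F) = { #, a, b, h, j, q, w, x } shares q with FIRST of the first — conflict.

Yes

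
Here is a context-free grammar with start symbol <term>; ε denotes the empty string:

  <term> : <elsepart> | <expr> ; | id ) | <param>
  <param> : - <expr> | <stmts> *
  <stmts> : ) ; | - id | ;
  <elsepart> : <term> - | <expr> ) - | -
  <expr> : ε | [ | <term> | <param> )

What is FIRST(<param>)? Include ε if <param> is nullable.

<param> : - <expr> contributes {-}.
From <param> : <stmts> *: add FIRST(<stmts>) = { ), -, ; }.
Union: FIRST(<param>) = { ), -, ; }.

{ ), -, ; }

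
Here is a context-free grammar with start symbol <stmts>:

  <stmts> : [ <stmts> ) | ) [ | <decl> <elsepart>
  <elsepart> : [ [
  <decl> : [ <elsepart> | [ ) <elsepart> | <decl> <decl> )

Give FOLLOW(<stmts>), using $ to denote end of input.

<stmts> is the start symbol, so $ ∈ FOLLOW(<stmts>).
In <stmts> : [ <stmts> ): add FIRST()) = { ) }.
Union: FOLLOW(<stmts>) = { $, ) }.

{ $, ) }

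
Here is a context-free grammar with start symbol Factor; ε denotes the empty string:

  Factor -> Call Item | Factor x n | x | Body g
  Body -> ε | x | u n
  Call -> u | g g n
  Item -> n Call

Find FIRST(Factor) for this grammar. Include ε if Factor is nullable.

From Factor -> Call Item: add FIRST(Call) = { g, u }.
From Factor -> Factor x n: add FIRST(Factor) = { g, u, x }.
Factor -> x contributes {x}.
From Factor -> Body g: Body nullable, take FIRST(Body) ∪ {g} = { g, u, x }.
Union: FIRST(Factor) = { g, u, x }.

{ g, u, x }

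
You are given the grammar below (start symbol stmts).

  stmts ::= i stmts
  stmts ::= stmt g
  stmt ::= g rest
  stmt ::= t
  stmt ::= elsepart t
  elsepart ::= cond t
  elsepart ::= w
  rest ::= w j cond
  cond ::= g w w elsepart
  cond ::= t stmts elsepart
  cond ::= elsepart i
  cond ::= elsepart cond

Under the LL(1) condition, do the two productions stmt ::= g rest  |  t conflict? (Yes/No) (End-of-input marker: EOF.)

No

FIRST(g rest) = { g } and FIRST(t) = { t }.
The FIRST sets are disjoint and neither alternative is nullable — no conflict.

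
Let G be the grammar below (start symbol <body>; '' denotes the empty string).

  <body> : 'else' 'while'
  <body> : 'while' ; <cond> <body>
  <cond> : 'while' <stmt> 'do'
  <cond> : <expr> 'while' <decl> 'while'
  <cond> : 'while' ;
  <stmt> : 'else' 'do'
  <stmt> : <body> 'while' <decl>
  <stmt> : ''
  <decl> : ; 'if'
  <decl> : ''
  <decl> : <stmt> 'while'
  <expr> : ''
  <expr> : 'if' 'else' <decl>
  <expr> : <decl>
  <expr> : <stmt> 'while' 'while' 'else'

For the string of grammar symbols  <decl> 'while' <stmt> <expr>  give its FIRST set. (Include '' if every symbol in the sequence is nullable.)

{ 'else', 'while', ; }

Add FIRST(<decl>)\{''} = { 'else', 'while', ; }; <decl> is nullable, continue.
'while' is a terminal; add {'while'} and stop.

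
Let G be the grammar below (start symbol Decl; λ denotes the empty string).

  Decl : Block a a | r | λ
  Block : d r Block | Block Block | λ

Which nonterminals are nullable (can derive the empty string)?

{ Block, Decl }

Directly nullable (have an λ-production): Decl, Block.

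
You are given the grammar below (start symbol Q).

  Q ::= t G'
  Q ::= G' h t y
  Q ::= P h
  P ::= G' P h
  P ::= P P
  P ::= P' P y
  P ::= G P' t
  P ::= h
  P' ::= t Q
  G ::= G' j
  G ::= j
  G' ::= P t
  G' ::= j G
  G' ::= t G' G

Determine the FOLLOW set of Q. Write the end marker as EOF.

{ EOF, h, j, t }

Q is the start symbol, so EOF ∈ FOLLOW(Q).
In P' ::= t Q: Q is at the end, add FOLLOW(P') = { h, j, t }.
Union: FOLLOW(Q) = { EOF, h, j, t }.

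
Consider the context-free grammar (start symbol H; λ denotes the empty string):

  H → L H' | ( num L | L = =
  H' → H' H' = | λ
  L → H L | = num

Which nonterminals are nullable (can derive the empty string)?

{ H' }

Directly nullable (have an λ-production): H'.
No other nonterminal has a production whose RHS symbols are all nullable.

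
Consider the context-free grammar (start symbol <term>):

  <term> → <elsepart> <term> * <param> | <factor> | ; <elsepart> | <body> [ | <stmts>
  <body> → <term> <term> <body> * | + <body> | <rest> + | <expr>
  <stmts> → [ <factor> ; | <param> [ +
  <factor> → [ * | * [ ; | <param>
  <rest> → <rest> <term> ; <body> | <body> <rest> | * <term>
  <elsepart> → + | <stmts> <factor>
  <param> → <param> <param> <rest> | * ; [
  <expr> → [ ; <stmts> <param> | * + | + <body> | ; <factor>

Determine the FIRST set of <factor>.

{ *, [ }

<factor> → [ * contributes {[}.
<factor> → * [ ; contributes {*}.
From <factor> → <param>: add FIRST(<param>) = { * }.
Union: FIRST(<factor>) = { *, [ }.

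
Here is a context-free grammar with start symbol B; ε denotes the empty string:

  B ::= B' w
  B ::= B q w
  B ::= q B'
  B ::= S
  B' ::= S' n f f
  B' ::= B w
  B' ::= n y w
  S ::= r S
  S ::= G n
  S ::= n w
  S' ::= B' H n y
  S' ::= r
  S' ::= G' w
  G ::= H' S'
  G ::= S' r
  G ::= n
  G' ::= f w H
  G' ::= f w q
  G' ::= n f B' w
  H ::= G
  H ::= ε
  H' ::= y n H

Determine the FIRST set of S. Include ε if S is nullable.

S ::= r S contributes {r}.
From S ::= G n: add FIRST(G) = { f, n, q, r, y }.
S ::= n w contributes {n}.
Union: FIRST(S) = { f, n, q, r, y }.

{ f, n, q, r, y }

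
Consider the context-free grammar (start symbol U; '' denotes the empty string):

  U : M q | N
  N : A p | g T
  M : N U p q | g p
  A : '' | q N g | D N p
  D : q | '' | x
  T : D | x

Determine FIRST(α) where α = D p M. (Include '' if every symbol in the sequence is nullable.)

{ p, q, x }

Add FIRST(D)\{''} = { q, x }; D is nullable, continue.
p is a terminal; add {p} and stop.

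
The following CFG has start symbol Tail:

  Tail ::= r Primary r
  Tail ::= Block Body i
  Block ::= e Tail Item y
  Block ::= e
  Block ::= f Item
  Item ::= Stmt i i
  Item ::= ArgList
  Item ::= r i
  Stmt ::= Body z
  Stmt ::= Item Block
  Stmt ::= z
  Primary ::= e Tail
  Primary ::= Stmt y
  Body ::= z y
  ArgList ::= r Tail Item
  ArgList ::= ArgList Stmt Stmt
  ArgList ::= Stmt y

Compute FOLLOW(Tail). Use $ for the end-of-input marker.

Tail is the start symbol, so $ ∈ FOLLOW(Tail).
In Block ::= e Tail Item y: add FIRST(Item y) = { r, z }.
In Primary ::= e Tail: Tail is at the end, add FOLLOW(Primary) = { r }.
In ArgList ::= r Tail Item: add FIRST(Item) = { r, z }.
Union: FOLLOW(Tail) = { $, r, z }.

{ $, r, z }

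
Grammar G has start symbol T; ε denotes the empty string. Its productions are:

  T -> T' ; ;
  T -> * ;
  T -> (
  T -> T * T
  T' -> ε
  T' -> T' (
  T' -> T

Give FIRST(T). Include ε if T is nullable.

{ (, *, ; }

From T -> T' ; ;: T' nullable, take FIRST(T') ∪ {;} = { (, *, ; }.
T -> * ; contributes {*}.
T -> ( contributes {(}.
From T -> T * T: add FIRST(T) = { (, *, ; }.
Union: FIRST(T) = { (, *, ; }.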